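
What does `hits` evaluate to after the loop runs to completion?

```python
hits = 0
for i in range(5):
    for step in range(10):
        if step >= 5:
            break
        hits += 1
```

Let's trace through this code step by step.

Initialize: hits = 0
Entering loop: for i in range(5):
After iteration 1: i = 0, hits = 5
After iteration 2: i = 1, hits = 10
After iteration 3: i = 2, hits = 15
After iteration 4: i = 3, hits = 20
After iteration 5: i = 4, hits = 25
Loop ends.

Final answer: 25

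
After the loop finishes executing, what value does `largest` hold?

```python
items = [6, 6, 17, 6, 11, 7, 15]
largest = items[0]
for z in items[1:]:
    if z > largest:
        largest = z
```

Let's trace through this code step by step.

Initialize: items = [6, 6, 17, 6, 11, 7, 15]
Initialize: largest = 6
Entering loop: for z in items[1:]:
After iteration 1: z = 6, largest = 6
After iteration 2: z = 17, largest = 17
After iteration 3: z = 6, largest = 17
After iteration 4: z = 11, largest = 17
After iteration 5: z = 7, largest = 17
After iteration 6: z = 15, largest = 17
Loop ends.

Final answer: 17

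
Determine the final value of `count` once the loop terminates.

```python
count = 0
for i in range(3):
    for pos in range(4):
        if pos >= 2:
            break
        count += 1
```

Let's trace through this code step by step.

Initialize: count = 0
Entering loop: for i in range(3):
After iteration 1: i = 0, count = 2
After iteration 2: i = 1, count = 4
After iteration 3: i = 2, count = 6
Loop ends.

Final answer: 6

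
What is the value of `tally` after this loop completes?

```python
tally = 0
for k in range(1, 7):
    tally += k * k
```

Let's trace through this code step by step.

Initialize: tally = 0
Entering loop: for k in range(1, 7):
After iteration 1: k = 1, tally = 1
After iteration 2: k = 2, tally = 5
After iteration 3: k = 3, tally = 14
After iteration 4: k = 4, tally = 30
After iteration 5: k = 5, tally = 55
After iteration 6: k = 6, tally = 91
Loop ends.

Final answer: 91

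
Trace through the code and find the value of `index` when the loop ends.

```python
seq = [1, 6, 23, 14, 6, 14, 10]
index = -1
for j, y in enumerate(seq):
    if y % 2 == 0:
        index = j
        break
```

Let's trace through this code step by step.

Initialize: seq = [1, 6, 23, 14, 6, 14, 10]
Initialize: index = -1
Entering loop: for j, y in enumerate(seq):
After iteration 1: j = 0, y = 1, index = -1
After iteration 2: j = 1, y = 6, index = 1
Loop ends.

Final answer: 1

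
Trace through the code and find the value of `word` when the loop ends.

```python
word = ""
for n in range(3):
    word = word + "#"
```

Let's trace through this code step by step.

Initialize: word = ''
Entering loop: for n in range(3):
After iteration 1: n = 0, word = '#'
After iteration 2: n = 1, word = '##'
After iteration 3: n = 2, word = '###'
Loop ends.

Final answer: '###'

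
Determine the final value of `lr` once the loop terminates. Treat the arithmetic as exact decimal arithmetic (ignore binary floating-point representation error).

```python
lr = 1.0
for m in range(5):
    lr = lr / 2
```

Let's trace through this code step by step.

Initialize: lr = 1.0
Entering loop: for m in range(5):
After iteration 1: m = 0, lr = 0.5
After iteration 2: m = 1, lr = 0.25
After iteration 3: m = 2, lr = 0.125
After iteration 4: m = 3, lr = 0.0625
After iteration 5: m = 4, lr = 0.03125
Loop ends.

Final answer: 0.03125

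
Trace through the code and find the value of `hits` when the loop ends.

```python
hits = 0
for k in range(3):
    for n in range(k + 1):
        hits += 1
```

Let's trace through this code step by step.

Initialize: hits = 0
Entering loop: for k in range(3):
After iteration 1: k = 0, hits = 1, n = 0
After iteration 2: k = 1, hits = 3, n = 1
After iteration 3: k = 2, hits = 6, n = 2
Loop ends.

Final answer: 6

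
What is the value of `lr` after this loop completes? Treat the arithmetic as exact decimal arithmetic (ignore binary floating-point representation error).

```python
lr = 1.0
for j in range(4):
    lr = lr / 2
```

Let's trace through this code step by step.

Initialize: lr = 1.0
Entering loop: for j in range(4):
After iteration 1: j = 0, lr = 0.5
After iteration 2: j = 1, lr = 0.25
After iteration 3: j = 2, lr = 0.125
After iteration 4: j = 3, lr = 0.0625
Loop ends.

Final answer: 0.0625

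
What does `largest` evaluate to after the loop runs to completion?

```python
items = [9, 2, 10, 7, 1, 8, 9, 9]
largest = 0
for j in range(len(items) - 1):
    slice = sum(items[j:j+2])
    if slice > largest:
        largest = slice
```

Let's trace through this code step by step.

Initialize: items = [9, 2, 10, 7, 1, 8, 9, 9]
Initialize: largest = 0
Entering loop: for j in range(len(items) - 1):
After iteration 1: j = 0, largest = 11, slice = 11
After iteration 2: j = 1, largest = 12, slice = 12
After iteration 3: j = 2, largest = 17, slice = 17
After iteration 4: j = 3, largest = 17, slice = 8
After iteration 5: j = 4, largest = 17, slice = 9
After iteration 6: j = 5, largest = 17, slice = 17
After iteration 7: j = 6, largest = 18, slice = 18
Loop ends.

Final answer: 18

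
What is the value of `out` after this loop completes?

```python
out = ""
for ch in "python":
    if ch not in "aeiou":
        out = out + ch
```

Let's trace through this code step by step.

Initialize: out = ''
Entering loop: for ch in "python":
After iteration 1: ch = 'p', out = 'p'
After iteration 2: ch = 'y', out = 'py'
After iteration 3: ch = 't', out = 'pyt'
After iteration 4: ch = 'h', out = 'pyth'
After iteration 5: ch = 'o', out = 'pyth'
After iteration 6: ch = 'n', out = 'pythn'
Loop ends.

Final answer: 'pythn'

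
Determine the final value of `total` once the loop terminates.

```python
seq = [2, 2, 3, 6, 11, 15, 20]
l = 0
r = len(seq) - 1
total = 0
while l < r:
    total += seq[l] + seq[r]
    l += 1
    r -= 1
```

Let's trace through this code step by step.

Initialize: seq = [2, 2, 3, 6, 11, 15, 20]
Initialize: l = 0
Initialize: r = 6
Initialize: total = 0
Entering loop: while l < r:
After iteration 1: l = 1, r = 5, total = 22
After iteration 2: l = 2, r = 4, total = 39
After iteration 3: l = 3, r = 3, total = 53
Loop ends.

Final answer: 53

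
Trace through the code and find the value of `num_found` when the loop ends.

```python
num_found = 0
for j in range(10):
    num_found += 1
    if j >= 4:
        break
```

Let's trace through this code step by step.

Initialize: num_found = 0
Entering loop: for j in range(10):
After iteration 1: j = 0, num_found = 1
After iteration 2: j = 1, num_found = 2
After iteration 3: j = 2, num_found = 3
After iteration 4: j = 3, num_found = 4
After iteration 5: j = 4, num_found = 5
Loop ends.

Final answer: 5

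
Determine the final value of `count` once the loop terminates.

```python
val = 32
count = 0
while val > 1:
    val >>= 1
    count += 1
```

Let's trace through this code step by step.

Initialize: val = 32
Initialize: count = 0
Entering loop: while val > 1:
After iteration 1: val = 16, count = 1
After iteration 2: val = 8, count = 2
After iteration 3: val = 4, count = 3
After iteration 4: val = 2, count = 4
After iteration 5: val = 1, count = 5
Loop ends.

Final answer: 5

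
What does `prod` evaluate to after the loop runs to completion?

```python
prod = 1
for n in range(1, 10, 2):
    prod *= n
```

Let's trace through this code step by step.

Initialize: prod = 1
Entering loop: for n in range(1, 10, 2):
After iteration 1: n = 1, prod = 1
After iteration 2: n = 3, prod = 3
After iteration 3: n = 5, prod = 15
After iteration 4: n = 7, prod = 105
After iteration 5: n = 9, prod = 945
Loop ends.

Final answer: 945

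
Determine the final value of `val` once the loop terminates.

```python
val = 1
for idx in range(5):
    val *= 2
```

Let's trace through this code step by step.

Initialize: val = 1
Entering loop: for idx in range(5):
After iteration 1: idx = 0, val = 2
After iteration 2: idx = 1, val = 4
After iteration 3: idx = 2, val = 8
After iteration 4: idx = 3, val = 16
After iteration 5: idx = 4, val = 32
Loop ends.

Final answer: 32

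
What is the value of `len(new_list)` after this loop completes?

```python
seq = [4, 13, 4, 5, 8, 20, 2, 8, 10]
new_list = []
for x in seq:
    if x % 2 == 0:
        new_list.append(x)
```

Let's trace through this code step by step.

Initialize: seq = [4, 13, 4, 5, 8, 20, 2, 8, 10]
Initialize: new_list = []
Entering loop: for x in seq:
After iteration 1: x = 4, new_list = [4]
After iteration 2: x = 13, new_list = [4]
After iteration 3: x = 4, new_list = [4, 4]
After iteration 4: x = 5, new_list = [4, 4]
After iteration 5: x = 8, new_list = [4, 4, 8]
After iteration 6: x = 20, new_list = [4, 4, 8, 20]
After iteration 7: x = 2, new_list = [4, 4, 8, 20, 2]
After iteration 8: x = 8, new_list = [4, 4, 8, 20, 2, 8]
After iteration 9: x = 10, new_list = [4, 4, 8, 20, 2, 8, 10]
Loop ends.
len(new_list) = 7

Final answer: 7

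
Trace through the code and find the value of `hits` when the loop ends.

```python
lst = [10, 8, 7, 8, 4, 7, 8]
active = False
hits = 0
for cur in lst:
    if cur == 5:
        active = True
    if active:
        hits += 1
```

Let's trace through this code step by step.

Initialize: lst = [10, 8, 7, 8, 4, 7, 8]
Initialize: active = False
Initialize: hits = 0
Entering loop: for cur in lst:
After iteration 1: cur = 10, hits = 0
After iteration 2: cur = 8, hits = 0
After iteration 3: cur = 7, hits = 0
After iteration 4: cur = 8, hits = 0
After iteration 5: cur = 4, hits = 0
After iteration 6: cur = 7, hits = 0
After iteration 7: cur = 8, hits = 0
Loop ends.

Final answer: 0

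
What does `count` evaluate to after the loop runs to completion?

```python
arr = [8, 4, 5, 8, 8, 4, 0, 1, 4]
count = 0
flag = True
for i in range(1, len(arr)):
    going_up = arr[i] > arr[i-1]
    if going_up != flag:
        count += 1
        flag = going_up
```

Let's trace through this code step by step.

Initialize: arr = [8, 4, 5, 8, 8, 4, 0, 1, 4]
Initialize: count = 0
Initialize: flag = True
Entering loop: for i in range(1, len(arr)):
After iteration 1: i = 1, count = 1, flag = False, going_up = False
After iteration 2: i = 2, count = 2, flag = True, going_up = True
After iteration 3: i = 3, count = 2, flag = True, going_up = True
After iteration 4: i = 4, count = 3, flag = False, going_up = False
After iteration 5: i = 5, count = 3, flag = False, going_up = False
After iteration 6: i = 6, count = 3, flag = False, going_up = False
After iteration 7: i = 7, count = 4, flag = True, going_up = True
After iteration 8: i = 8, count = 4, flag = True, going_up = True
Loop ends.

Final answer: 4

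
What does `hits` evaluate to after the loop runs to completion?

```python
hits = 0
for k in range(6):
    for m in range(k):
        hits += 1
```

Let's trace through this code step by step.

Initialize: hits = 0
Entering loop: for k in range(6):
After iteration 1: k = 0, hits = 0
After iteration 2: k = 1, hits = 1, m = 0
After iteration 3: k = 2, hits = 3, m = 1
After iteration 4: k = 3, hits = 6, m = 2
After iteration 5: k = 4, hits = 10, m = 3
After iteration 6: k = 5, hits = 15, m = 4
Loop ends.

Final answer: 15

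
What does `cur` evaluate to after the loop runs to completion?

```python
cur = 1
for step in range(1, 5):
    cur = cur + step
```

Let's trace through this code step by step.

Initialize: cur = 1
Entering loop: for step in range(1, 5):
After iteration 1: step = 1, cur = 2
After iteration 2: step = 2, cur = 4
After iteration 3: step = 3, cur = 7
After iteration 4: step = 4, cur = 11
Loop ends.

Final answer: 11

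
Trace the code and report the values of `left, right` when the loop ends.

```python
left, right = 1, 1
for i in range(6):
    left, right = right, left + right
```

Let's trace through this code step by step.

Initialize: left = 1
Initialize: right = 1
Entering loop: for i in range(6):
After iteration 1: i = 0, left = 1, right = 2
After iteration 2: i = 1, left = 2, right = 3
After iteration 3: i = 2, left = 3, right = 5
After iteration 4: i = 3, left = 5, right = 8
After iteration 5: i = 4, left = 8, right = 13
After iteration 6: i = 5, left = 13, right = 21
Loop ends.

Final answer: 13, 21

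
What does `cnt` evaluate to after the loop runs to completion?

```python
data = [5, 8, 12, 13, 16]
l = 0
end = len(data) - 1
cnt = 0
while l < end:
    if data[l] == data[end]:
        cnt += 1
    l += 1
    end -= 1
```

Let's trace through this code step by step.

Initialize: data = [5, 8, 12, 13, 16]
Initialize: l = 0
Initialize: end = 4
Initialize: cnt = 0
Entering loop: while l < end:
After iteration 1: l = 1, end = 3, cnt = 0
After iteration 2: l = 2, end = 2, cnt = 0
Loop ends.

Final answer: 0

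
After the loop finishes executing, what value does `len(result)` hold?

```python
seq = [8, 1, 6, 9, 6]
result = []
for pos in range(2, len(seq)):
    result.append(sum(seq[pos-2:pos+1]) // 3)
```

Let's trace through this code step by step.

Initialize: seq = [8, 1, 6, 9, 6]
Initialize: result = []
Entering loop: for pos in range(2, len(seq)):
After iteration 1: pos = 2, result = [5]
After iteration 2: pos = 3, result = [5, 5]
After iteration 3: pos = 4, result = [5, 5, 7]
Loop ends.
len(result) = 3

Final answer: 3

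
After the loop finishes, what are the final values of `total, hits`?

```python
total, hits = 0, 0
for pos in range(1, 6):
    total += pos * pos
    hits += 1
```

Let's trace through this code step by step.

Initialize: total = 0
Initialize: hits = 0
Entering loop: for pos in range(1, 6):
After iteration 1: pos = 1, total = 1, hits = 1
After iteration 2: pos = 2, total = 5, hits = 2
After iteration 3: pos = 3, total = 14, hits = 3
After iteration 4: pos = 4, total = 30, hits = 4
After iteration 5: pos = 5, total = 55, hits = 5
Loop ends.

Final answer: 55, 5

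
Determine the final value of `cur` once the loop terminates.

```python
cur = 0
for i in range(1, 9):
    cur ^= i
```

Let's trace through this code step by step.

Initialize: cur = 0
Entering loop: for i in range(1, 9):
After iteration 1: i = 1, cur = 1
After iteration 2: i = 2, cur = 3
After iteration 3: i = 3, cur = 0
After iteration 4: i = 4, cur = 4
After iteration 5: i = 5, cur = 1
After iteration 6: i = 6, cur = 7
After iteration 7: i = 7, cur = 0
After iteration 8: i = 8, cur = 8
Loop ends.

Final answer: 8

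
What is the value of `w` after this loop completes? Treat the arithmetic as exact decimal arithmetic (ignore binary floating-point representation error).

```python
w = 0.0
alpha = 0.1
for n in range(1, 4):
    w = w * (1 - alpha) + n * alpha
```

Let's trace through this code step by step.

Initialize: w = 0.0
Initialize: alpha = 0.1
Entering loop: for n in range(1, 4):
After iteration 1: n = 1, w = 0.1
After iteration 2: n = 2, w = 0.29
After iteration 3: n = 3, w = 0.561
Loop ends.

Final answer: 0.561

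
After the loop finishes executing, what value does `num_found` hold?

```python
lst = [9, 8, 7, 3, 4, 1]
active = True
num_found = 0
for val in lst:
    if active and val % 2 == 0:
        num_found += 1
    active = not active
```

Let's trace through this code step by step.

Initialize: lst = [9, 8, 7, 3, 4, 1]
Initialize: active = True
Initialize: num_found = 0
Entering loop: for val in lst:
After iteration 1: val = 9, active = False, num_found = 0
After iteration 2: val = 8, active = True, num_found = 0
After iteration 3: val = 7, active = False, num_found = 0
After iteration 4: val = 3, active = True, num_found = 0
After iteration 5: val = 4, active = False, num_found = 1
After iteration 6: val = 1, active = True, num_found = 1
Loop ends.

Final answer: 1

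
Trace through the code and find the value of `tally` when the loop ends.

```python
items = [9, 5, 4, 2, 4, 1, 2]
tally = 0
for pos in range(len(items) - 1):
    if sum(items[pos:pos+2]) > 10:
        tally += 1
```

Let's trace through this code step by step.

Initialize: items = [9, 5, 4, 2, 4, 1, 2]
Initialize: tally = 0
Entering loop: for pos in range(len(items) - 1):
After iteration 1: pos = 0, tally = 1
After iteration 2: pos = 1, tally = 1
After iteration 3: pos = 2, tally = 1
After iteration 4: pos = 3, tally = 1
After iteration 5: pos = 4, tally = 1
After iteration 6: pos = 5, tally = 1
Loop ends.

Final answer: 1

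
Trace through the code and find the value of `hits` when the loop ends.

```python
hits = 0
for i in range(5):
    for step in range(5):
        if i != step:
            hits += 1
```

Let's trace through this code step by step.

Initialize: hits = 0
Entering loop: for i in range(5):
After iteration 1: i = 0, hits = 4
After iteration 2: i = 1, hits = 8
After iteration 3: i = 2, hits = 12
After iteration 4: i = 3, hits = 16
After iteration 5: i = 4, hits = 20
Loop ends.

Final answer: 20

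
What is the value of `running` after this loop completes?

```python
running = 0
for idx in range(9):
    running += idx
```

Let's trace through this code step by step.

Initialize: running = 0
Entering loop: for idx in range(9):
After iteration 1: idx = 0, running = 0
After iteration 2: idx = 1, running = 1
After iteration 3: idx = 2, running = 3
After iteration 4: idx = 3, running = 6
After iteration 5: idx = 4, running = 10
After iteration 6: idx = 5, running = 15
After iteration 7: idx = 6, running = 21
After iteration 8: idx = 7, running = 28
After iteration 9: idx = 8, running = 36
Loop ends.

Final answer: 36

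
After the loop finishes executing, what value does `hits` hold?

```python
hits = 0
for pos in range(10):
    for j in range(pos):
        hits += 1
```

Let's trace through this code step by step.

Initialize: hits = 0
Entering loop: for pos in range(10):
After iteration 1: pos = 0, hits = 0
After iteration 2: pos = 1, hits = 1, j = 0
After iteration 3: pos = 2, hits = 3, j = 1
After iteration 4: pos = 3, hits = 6, j = 2
After iteration 5: pos = 4, hits = 10, j = 3
After iteration 6: pos = 5, hits = 15, j = 4
After iteration 7: pos = 6, hits = 21, j = 5
After iteration 8: pos = 7, hits = 28, j = 6
After iteration 9: pos = 8, hits = 36, j = 7
After iteration 10: pos = 9, hits = 45, j = 8
Loop ends.

Final answer: 45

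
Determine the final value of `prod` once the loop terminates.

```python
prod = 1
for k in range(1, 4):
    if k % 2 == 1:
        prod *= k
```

Let's trace through this code step by step.

Initialize: prod = 1
Entering loop: for k in range(1, 4):
After iteration 1: k = 1, prod = 1
After iteration 2: k = 2, prod = 1
After iteration 3: k = 3, prod = 3
Loop ends.

Final answer: 3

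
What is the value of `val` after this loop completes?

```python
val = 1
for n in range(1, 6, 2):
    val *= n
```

Let's trace through this code step by step.

Initialize: val = 1
Entering loop: for n in range(1, 6, 2):
After iteration 1: n = 1, val = 1
After iteration 2: n = 3, val = 3
After iteration 3: n = 5, val = 15
Loop ends.

Final answer: 15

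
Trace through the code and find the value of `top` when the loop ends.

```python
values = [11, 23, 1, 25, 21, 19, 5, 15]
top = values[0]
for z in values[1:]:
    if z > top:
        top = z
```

Let's trace through this code step by step.

Initialize: values = [11, 23, 1, 25, 21, 19, 5, 15]
Initialize: top = 11
Entering loop: for z in values[1:]:
After iteration 1: z = 23, top = 23
After iteration 2: z = 1, top = 23
After iteration 3: z = 25, top = 25
After iteration 4: z = 21, top = 25
After iteration 5: z = 19, top = 25
After iteration 6: z = 5, top = 25
After iteration 7: z = 15, top = 25
Loop ends.

Final answer: 25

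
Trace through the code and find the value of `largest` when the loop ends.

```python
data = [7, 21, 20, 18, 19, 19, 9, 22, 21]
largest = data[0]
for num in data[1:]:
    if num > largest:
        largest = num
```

Let's trace through this code step by step.

Initialize: data = [7, 21, 20, 18, 19, 19, 9, 22, 21]
Initialize: largest = 7
Entering loop: for num in data[1:]:
After iteration 1: num = 21, largest = 21
After iteration 2: num = 20, largest = 21
After iteration 3: num = 18, largest = 21
After iteration 4: num = 19, largest = 21
After iteration 5: num = 19, largest = 21
After iteration 6: num = 9, largest = 21
After iteration 7: num = 22, largest = 22
After iteration 8: num = 21, largest = 22
Loop ends.

Final answer: 22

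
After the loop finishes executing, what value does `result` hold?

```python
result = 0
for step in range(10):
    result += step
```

Let's trace through this code step by step.

Initialize: result = 0
Entering loop: for step in range(10):
After iteration 1: step = 0, result = 0
After iteration 2: step = 1, result = 1
After iteration 3: step = 2, result = 3
After iteration 4: step = 3, result = 6
After iteration 5: step = 4, result = 10
After iteration 6: step = 5, result = 15
After iteration 7: step = 6, result = 21
After iteration 8: step = 7, result = 28
After iteration 9: step = 8, result = 36
After iteration 10: step = 9, result = 45
Loop ends.

Final answer: 45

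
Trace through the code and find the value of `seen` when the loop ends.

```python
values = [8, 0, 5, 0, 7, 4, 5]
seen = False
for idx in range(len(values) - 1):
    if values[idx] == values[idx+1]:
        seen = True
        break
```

Let's trace through this code step by step.

Initialize: values = [8, 0, 5, 0, 7, 4, 5]
Initialize: seen = False
Entering loop: for idx in range(len(values) - 1):
After iteration 1: idx = 0, seen = False
After iteration 2: idx = 1, seen = False
After iteration 3: idx = 2, seen = False
After iteration 4: idx = 3, seen = False
After iteration 5: idx = 4, seen = False
After iteration 6: idx = 5, seen = False
Loop ends.

Final answer: False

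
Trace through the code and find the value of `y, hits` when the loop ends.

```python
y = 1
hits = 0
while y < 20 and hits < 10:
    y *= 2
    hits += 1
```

Let's trace through this code step by step.

Initialize: y = 1
Initialize: hits = 0
Entering loop: while y < 20 and hits < 10:
After iteration 1: y = 2, hits = 1
After iteration 2: y = 4, hits = 2
After iteration 3: y = 8, hits = 3
After iteration 4: y = 16, hits = 4
After iteration 5: y = 32, hits = 5
Loop ends.

Final answer: 32, 5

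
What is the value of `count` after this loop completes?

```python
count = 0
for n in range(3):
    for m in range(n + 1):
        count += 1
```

Let's trace through this code step by step.

Initialize: count = 0
Entering loop: for n in range(3):
After iteration 1: n = 0, count = 1, m = 0
After iteration 2: n = 1, count = 3, m = 1
After iteration 3: n = 2, count = 6, m = 2
Loop ends.

Final answer: 6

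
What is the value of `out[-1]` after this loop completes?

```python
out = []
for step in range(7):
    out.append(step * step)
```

Let's trace through this code step by step.

Initialize: out = []
Entering loop: for step in range(7):
After iteration 1: step = 0, out = [0]
After iteration 2: step = 1, out = [0, 1]
After iteration 3: step = 2, out = [0, 1, 4]
After iteration 4: step = 3, out = [0, 1, 4, 9]
After iteration 5: step = 4, out = [0, 1, 4, 9, 16]
After iteration 6: step = 5, out = [0, 1, 4, 9, 16, 25]
After iteration 7: step = 6, out = [0, 1, 4, 9, 16, 25, 36]
Loop ends.
out[-1] = 36

Final answer: 36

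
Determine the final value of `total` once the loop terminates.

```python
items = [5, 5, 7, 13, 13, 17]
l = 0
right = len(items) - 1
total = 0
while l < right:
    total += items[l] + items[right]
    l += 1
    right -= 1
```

Let's trace through this code step by step.

Initialize: items = [5, 5, 7, 13, 13, 17]
Initialize: l = 0
Initialize: right = 5
Initialize: total = 0
Entering loop: while l < right:
After iteration 1: l = 1, right = 4, total = 22
After iteration 2: l = 2, right = 3, total = 40
After iteration 3: l = 3, right = 2, total = 60
Loop ends.

Final answer: 60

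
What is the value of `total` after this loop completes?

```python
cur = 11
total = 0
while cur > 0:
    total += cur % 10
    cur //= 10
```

Let's trace through this code step by step.

Initialize: cur = 11
Initialize: total = 0
Entering loop: while cur > 0:
After iteration 1: cur = 1, total = 1
After iteration 2: cur = 0, total = 2
Loop ends.

Final answer: 2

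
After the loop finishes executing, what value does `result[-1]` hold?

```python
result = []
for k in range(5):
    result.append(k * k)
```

Let's trace through this code step by step.

Initialize: result = []
Entering loop: for k in range(5):
After iteration 1: k = 0, result = [0]
After iteration 2: k = 1, result = [0, 1]
After iteration 3: k = 2, result = [0, 1, 4]
After iteration 4: k = 3, result = [0, 1, 4, 9]
After iteration 5: k = 4, result = [0, 1, 4, 9, 16]
Loop ends.
result[-1] = 16

Final answer: 16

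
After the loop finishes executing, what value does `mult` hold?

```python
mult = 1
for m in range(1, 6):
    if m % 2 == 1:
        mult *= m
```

Let's trace through this code step by step.

Initialize: mult = 1
Entering loop: for m in range(1, 6):
After iteration 1: m = 1, mult = 1
After iteration 2: m = 2, mult = 1
After iteration 3: m = 3, mult = 3
After iteration 4: m = 4, mult = 3
After iteration 5: m = 5, mult = 15
Loop ends.

Final answer: 15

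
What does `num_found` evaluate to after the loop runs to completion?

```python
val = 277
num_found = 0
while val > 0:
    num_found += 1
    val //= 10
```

Let's trace through this code step by step.

Initialize: val = 277
Initialize: num_found = 0
Entering loop: while val > 0:
After iteration 1: val = 27, num_found = 1
After iteration 2: val = 2, num_found = 2
After iteration 3: val = 0, num_found = 3
Loop ends.

Final answer: 3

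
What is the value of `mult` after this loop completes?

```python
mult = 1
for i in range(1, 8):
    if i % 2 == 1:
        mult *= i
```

Let's trace through this code step by step.

Initialize: mult = 1
Entering loop: for i in range(1, 8):
After iteration 1: i = 1, mult = 1
After iteration 2: i = 2, mult = 1
After iteration 3: i = 3, mult = 3
After iteration 4: i = 4, mult = 3
After iteration 5: i = 5, mult = 15
After iteration 6: i = 6, mult = 15
After iteration 7: i = 7, mult = 105
Loop ends.

Final answer: 105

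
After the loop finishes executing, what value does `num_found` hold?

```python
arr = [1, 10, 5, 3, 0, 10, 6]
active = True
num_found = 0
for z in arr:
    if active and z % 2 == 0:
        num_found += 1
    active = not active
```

Let's trace through this code step by step.

Initialize: arr = [1, 10, 5, 3, 0, 10, 6]
Initialize: active = True
Initialize: num_found = 0
Entering loop: for z in arr:
After iteration 1: z = 1, active = False, num_found = 0
After iteration 2: z = 10, active = True, num_found = 0
After iteration 3: z = 5, active = False, num_found = 0
After iteration 4: z = 3, active = True, num_found = 0
After iteration 5: z = 0, active = False, num_found = 1
After iteration 6: z = 10, active = True, num_found = 1
After iteration 7: z = 6, active = False, num_found = 2
Loop ends.

Final answer: 2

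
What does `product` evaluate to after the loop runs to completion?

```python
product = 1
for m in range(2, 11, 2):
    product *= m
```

Let's trace through this code step by step.

Initialize: product = 1
Entering loop: for m in range(2, 11, 2):
After iteration 1: m = 2, product = 2
After iteration 2: m = 4, product = 8
After iteration 3: m = 6, product = 48
After iteration 4: m = 8, product = 384
After iteration 5: m = 10, product = 3840
Loop ends.

Final answer: 3840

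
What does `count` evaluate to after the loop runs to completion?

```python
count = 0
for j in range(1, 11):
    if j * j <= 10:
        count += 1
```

Let's trace through this code step by step.

Initialize: count = 0
Entering loop: for j in range(1, 11):
After iteration 1: j = 1, count = 1
After iteration 2: j = 2, count = 2
After iteration 3: j = 3, count = 3
After iteration 4: j = 4, count = 3
After iteration 5: j = 5, count = 3
After iteration 6: j = 6, count = 3
After iteration 7: j = 7, count = 3
After iteration 8: j = 8, count = 3
After iteration 9: j = 9, count = 3
After iteration 10: j = 10, count = 3
Loop ends.

Final answer: 3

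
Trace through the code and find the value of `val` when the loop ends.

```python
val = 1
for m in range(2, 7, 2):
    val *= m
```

Let's trace through this code step by step.

Initialize: val = 1
Entering loop: for m in range(2, 7, 2):
After iteration 1: m = 2, val = 2
After iteration 2: m = 4, val = 8
After iteration 3: m = 6, val = 48
Loop ends.

Final answer: 48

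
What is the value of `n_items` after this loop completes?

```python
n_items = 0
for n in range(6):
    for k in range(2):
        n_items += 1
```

Let's trace through this code step by step.

Initialize: n_items = 0
Entering loop: for n in range(6):
After iteration 1: n = 0, n_items = 2
After iteration 2: n = 1, n_items = 4
After iteration 3: n = 2, n_items = 6
After iteration 4: n = 3, n_items = 8
After iteration 5: n = 4, n_items = 10
After iteration 6: n = 5, n_items = 12
Loop ends.

Final answer: 12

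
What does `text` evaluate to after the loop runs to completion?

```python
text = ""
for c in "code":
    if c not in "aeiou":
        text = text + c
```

Let's trace through this code step by step.

Initialize: text = ''
Entering loop: for c in "code":
After iteration 1: c = 'c', text = 'c'
After iteration 2: c = 'o', text = 'c'
After iteration 3: c = 'd', text = 'cd'
After iteration 4: c = 'e', text = 'cd'
Loop ends.

Final answer: 'cd'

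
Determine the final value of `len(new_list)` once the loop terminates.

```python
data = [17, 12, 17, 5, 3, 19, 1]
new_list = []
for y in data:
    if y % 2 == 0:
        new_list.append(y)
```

Let's trace through this code step by step.

Initialize: data = [17, 12, 17, 5, 3, 19, 1]
Initialize: new_list = []
Entering loop: for y in data:
After iteration 1: y = 17, new_list = []
After iteration 2: y = 12, new_list = [12]
After iteration 3: y = 17, new_list = [12]
After iteration 4: y = 5, new_list = [12]
After iteration 5: y = 3, new_list = [12]
After iteration 6: y = 19, new_list = [12]
After iteration 7: y = 1, new_list = [12]
Loop ends.
len(new_list) = 1

Final answer: 1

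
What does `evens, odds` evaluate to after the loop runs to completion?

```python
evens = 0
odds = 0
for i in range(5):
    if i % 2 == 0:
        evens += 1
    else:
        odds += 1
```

Let's trace through this code step by step.

Initialize: evens = 0
Initialize: odds = 0
Entering loop: for i in range(5):
After iteration 1: i = 0, evens = 1, odds = 0
After iteration 2: i = 1, evens = 1, odds = 1
After iteration 3: i = 2, evens = 2, odds = 1
After iteration 4: i = 3, evens = 2, odds = 2
After iteration 5: i = 4, evens = 3, odds = 2
Loop ends.

Final answer: 3, 2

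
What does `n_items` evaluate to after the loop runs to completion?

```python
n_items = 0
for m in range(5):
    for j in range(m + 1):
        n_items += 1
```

Let's trace through this code step by step.

Initialize: n_items = 0
Entering loop: for m in range(5):
After iteration 1: m = 0, n_items = 1, j = 0
After iteration 2: m = 1, n_items = 3, j = 1
After iteration 3: m = 2, n_items = 6, j = 2
After iteration 4: m = 3, n_items = 10, j = 3
After iteration 5: m = 4, n_items = 15, j = 4
Loop ends.

Final answer: 15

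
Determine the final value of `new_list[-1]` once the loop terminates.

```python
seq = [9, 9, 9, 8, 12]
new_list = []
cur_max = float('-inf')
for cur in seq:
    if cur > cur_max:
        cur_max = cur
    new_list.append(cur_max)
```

Let's trace through this code step by step.

Initialize: seq = [9, 9, 9, 8, 12]
Initialize: new_list = []
Initialize: cur_max = -inf
Entering loop: for cur in seq:
After iteration 1: cur = 9, new_list = [9], cur_max = 9
After iteration 2: cur = 9, new_list = [9, 9], cur_max = 9
After iteration 3: cur = 9, new_list = [9, 9, 9], cur_max = 9
After iteration 4: cur = 8, new_list = [9, 9, 9, 9], cur_max = 9
After iteration 5: cur = 12, new_list = [9, 9, 9, 9, 12], cur_max = 12
Loop ends.
new_list[-1] = 12

Final answer: 12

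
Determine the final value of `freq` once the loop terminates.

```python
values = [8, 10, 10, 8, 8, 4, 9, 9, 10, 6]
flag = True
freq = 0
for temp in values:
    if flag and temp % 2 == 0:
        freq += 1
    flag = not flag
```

Let's trace through this code step by step.

Initialize: values = [8, 10, 10, 8, 8, 4, 9, 9, 10, 6]
Initialize: flag = True
Initialize: freq = 0
Entering loop: for temp in values:
After iteration 1: temp = 8, flag = False, freq = 1
After iteration 2: temp = 10, flag = True, freq = 1
After iteration 3: temp = 10, flag = False, freq = 2
After iteration 4: temp = 8, flag = True, freq = 2
After iteration 5: temp = 8, flag = False, freq = 3
After iteration 6: temp = 4, flag = True, freq = 3
After iteration 7: temp = 9, flag = False, freq = 3
After iteration 8: temp = 9, flag = True, freq = 3
After iteration 9: temp = 10, flag = False, freq = 4
After iteration 10: temp = 6, flag = True, freq = 4
Loop ends.

Final answer: 4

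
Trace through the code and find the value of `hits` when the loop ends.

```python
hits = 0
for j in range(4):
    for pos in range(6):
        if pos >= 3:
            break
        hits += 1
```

Let's trace through this code step by step.

Initialize: hits = 0
Entering loop: for j in range(4):
After iteration 1: j = 0, hits = 3
After iteration 2: j = 1, hits = 6
After iteration 3: j = 2, hits = 9
After iteration 4: j = 3, hits = 12
Loop ends.

Final answer: 12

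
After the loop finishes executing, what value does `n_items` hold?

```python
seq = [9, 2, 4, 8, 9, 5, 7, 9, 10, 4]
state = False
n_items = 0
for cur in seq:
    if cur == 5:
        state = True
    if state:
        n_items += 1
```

Let's trace through this code step by step.

Initialize: seq = [9, 2, 4, 8, 9, 5, 7, 9, 10, 4]
Initialize: state = False
Initialize: n_items = 0
Entering loop: for cur in seq:
After iteration 1: cur = 9, state = False, n_items = 0
After iteration 2: cur = 2, state = False, n_items = 0
After iteration 3: cur = 4, state = False, n_items = 0
After iteration 4: cur = 8, state = False, n_items = 0
After iteration 5: cur = 9, state = False, n_items = 0
After iteration 6: cur = 5, state = True, n_items = 1
After iteration 7: cur = 7, state = True, n_items = 2
After iteration 8: cur = 9, state = True, n_items = 3
After iteration 9: cur = 10, state = True, n_items = 4
After iteration 10: cur = 4, state = True, n_items = 5
Loop ends.

Final answer: 5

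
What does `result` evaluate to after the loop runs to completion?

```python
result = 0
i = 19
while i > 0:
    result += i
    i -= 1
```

Let's trace through this code step by step.

Initialize: result = 0
Initialize: i = 19
Entering loop: while i > 0:
After iteration 1: result = 19, i = 18
After iteration 2: result = 37, i = 17
After iteration 3: result = 54, i = 16
After iteration 4: result = 70, i = 15
After iteration 5: result = 85, i = 14
After iteration 6: result = 99, i = 13
After iteration 7: result = 112, i = 12
After iteration 8: result = 124, i = 11
After iteration 9: result = 135, i = 10
After iteration 10: result = 145, i = 9
After iteration 11: result = 154, i = 8
After iteration 12: result = 162, i = 7
After iteration 13: result = 169, i = 6
After iteration 14: result = 175, i = 5
After iteration 15: result = 180, i = 4
After iteration 16: result = 184, i = 3
After iteration 17: result = 187, i = 2
After iteration 18: result = 189, i = 1
After iteration 19: result = 190, i = 0
Loop ends.

Final answer: 190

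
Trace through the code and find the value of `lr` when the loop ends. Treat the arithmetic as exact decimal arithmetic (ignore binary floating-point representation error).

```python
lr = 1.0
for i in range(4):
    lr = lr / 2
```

Let's trace through this code step by step.

Initialize: lr = 1.0
Entering loop: for i in range(4):
After iteration 1: i = 0, lr = 0.5
After iteration 2: i = 1, lr = 0.25
After iteration 3: i = 2, lr = 0.125
After iteration 4: i = 3, lr = 0.0625
Loop ends.

Final answer: 0.0625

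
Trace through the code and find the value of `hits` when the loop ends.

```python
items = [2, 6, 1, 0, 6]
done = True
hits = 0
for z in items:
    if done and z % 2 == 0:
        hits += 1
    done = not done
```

Let's trace through this code step by step.

Initialize: items = [2, 6, 1, 0, 6]
Initialize: done = True
Initialize: hits = 0
Entering loop: for z in items:
After iteration 1: z = 2, done = False, hits = 1
After iteration 2: z = 6, done = True, hits = 1
After iteration 3: z = 1, done = False, hits = 1
After iteration 4: z = 0, done = True, hits = 1
After iteration 5: z = 6, done = False, hits = 2
Loop ends.

Final answer: 2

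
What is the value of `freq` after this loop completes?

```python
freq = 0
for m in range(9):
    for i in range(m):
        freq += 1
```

Let's trace through this code step by step.

Initialize: freq = 0
Entering loop: for m in range(9):
After iteration 1: m = 0, freq = 0
After iteration 2: m = 1, freq = 1, i = 0
After iteration 3: m = 2, freq = 3, i = 1
After iteration 4: m = 3, freq = 6, i = 2
After iteration 5: m = 4, freq = 10, i = 3
After iteration 6: m = 5, freq = 15, i = 4
After iteration 7: m = 6, freq = 21, i = 5
After iteration 8: m = 7, freq = 28, i = 6
After iteration 9: m = 8, freq = 36, i = 7
Loop ends.

Final answer: 36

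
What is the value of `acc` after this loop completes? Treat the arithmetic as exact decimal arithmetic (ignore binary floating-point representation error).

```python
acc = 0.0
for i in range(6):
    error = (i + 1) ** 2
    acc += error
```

Let's trace through this code step by step.

Initialize: acc = 0.0
Entering loop: for i in range(6):
After iteration 1: i = 0, acc = 1.0, error = 1
After iteration 2: i = 1, acc = 5.0, error = 4
After iteration 3: i = 2, acc = 14.0, error = 9
After iteration 4: i = 3, acc = 30.0, error = 16
After iteration 5: i = 4, acc = 55.0, error = 25
After iteration 6: i = 5, acc = 91.0, error = 36
Loop ends.

Final answer: 91.0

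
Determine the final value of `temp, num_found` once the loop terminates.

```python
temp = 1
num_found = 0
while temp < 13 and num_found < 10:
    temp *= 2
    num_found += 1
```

Let's trace through this code step by step.

Initialize: temp = 1
Initialize: num_found = 0
Entering loop: while temp < 13 and num_found < 10:
After iteration 1: temp = 2, num_found = 1
After iteration 2: temp = 4, num_found = 2
After iteration 3: temp = 8, num_found = 3
After iteration 4: temp = 16, num_found = 4
Loop ends.

Final answer: 16, 4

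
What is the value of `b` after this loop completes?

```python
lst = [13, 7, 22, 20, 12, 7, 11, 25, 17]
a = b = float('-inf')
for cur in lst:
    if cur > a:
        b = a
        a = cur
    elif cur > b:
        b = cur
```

Let's trace through this code step by step.

Initialize: lst = [13, 7, 22, 20, 12, 7, 11, 25, 17]
Initialize: a = -inf
Initialize: b = -inf
Entering loop: for cur in lst:
After iteration 1: cur = 13, a = 13, b = -inf
After iteration 2: cur = 7, a = 13, b = 7
After iteration 3: cur = 22, a = 22, b = 13
After iteration 4: cur = 20, a = 22, b = 20
After iteration 5: cur = 12, a = 22, b = 20
After iteration 6: cur = 7, a = 22, b = 20
After iteration 7: cur = 11, a = 22, b = 20
After iteration 8: cur = 25, a = 25, b = 22
After iteration 9: cur = 17, a = 25, b = 22
Loop ends.

Final answer: 22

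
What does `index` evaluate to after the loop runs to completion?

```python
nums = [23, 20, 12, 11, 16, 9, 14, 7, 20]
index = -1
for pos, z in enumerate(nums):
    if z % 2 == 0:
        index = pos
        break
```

Let's trace through this code step by step.

Initialize: nums = [23, 20, 12, 11, 16, 9, 14, 7, 20]
Initialize: index = -1
Entering loop: for pos, z in enumerate(nums):
After iteration 1: pos = 0, z = 23, index = -1
After iteration 2: pos = 1, z = 20, index = 1
Loop ends.

Final answer: 1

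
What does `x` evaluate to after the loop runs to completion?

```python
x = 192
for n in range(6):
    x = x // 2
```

Let's trace through this code step by step.

Initialize: x = 192
Entering loop: for n in range(6):
After iteration 1: n = 0, x = 96
After iteration 2: n = 1, x = 48
After iteration 3: n = 2, x = 24
After iteration 4: n = 3, x = 12
After iteration 5: n = 4, x = 6
After iteration 6: n = 5, x = 3
Loop ends.

Final answer: 3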